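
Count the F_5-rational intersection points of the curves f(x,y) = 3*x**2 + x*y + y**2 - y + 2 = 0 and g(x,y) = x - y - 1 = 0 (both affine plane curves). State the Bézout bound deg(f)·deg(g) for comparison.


Common zeros: {(1, 0)}; count = 1; Bézout bound = 2.

deg(f) = 2, deg(g) = 1, so Bézout bound = 2.
Scan x ∈ F_5. For each x, list the y ∈ F_5 with f(x, y) ≡ 0 and those with g(x, y) ≡ 0 (mod 5); the common zeros in that column are the intersection.
  x = 0: f ≡ 0 at y ∈ ∅; g ≡ 0 at y ∈ {4}; common: ∅.
  x = 1: f ≡ 0 at y ∈ {0}; g ≡ 0 at y ∈ {0}; common: {0}.
  x = 2: f ≡ 0 at y ∈ {2}; g ≡ 0 at y ∈ {1}; common: ∅.
  x = 3: f ≡ 0 at y ∈ ∅; g ≡ 0 at y ∈ {2}; common: ∅.
  x = 4: f ≡ 0 at y ∈ {0, 2}; g ≡ 0 at y ∈ {3}; common: ∅.
Collecting: common zeros = {(1, 0)}, so the count is 1.
Comparison with the Bézout bound: 1 ≤ 2 = deg(f)·deg(g), as expected for curves with no common component (the affine F_5-count falls short of the bound because intersections may lie at infinity, over extension fields, or carry multiplicity).


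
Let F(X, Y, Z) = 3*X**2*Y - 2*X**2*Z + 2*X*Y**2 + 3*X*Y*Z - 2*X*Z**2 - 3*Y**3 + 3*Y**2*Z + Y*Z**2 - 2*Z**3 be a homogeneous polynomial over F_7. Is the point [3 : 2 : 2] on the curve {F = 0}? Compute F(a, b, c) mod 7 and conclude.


F(3,2,2) ≡ 4 (mod 7); P is NOT on the curve.

Evaluate F(3, 2, 2) term-by-term (mod 7).
  3*X**2*Y ↦ 3·9·2·1 = 54
  -2*X**2*Z ↦ -2·9·1·2 = -36
  2*X*Y**2 ↦ 2·3·4·1 = 24
  3*X*Y*Z ↦ 3·3·2·2 = 36
  -2*X*Z**2 ↦ -2·3·1·4 = -24
  -3*Y**3 ↦ -3·1·8·1 = -24
  3*Y**2*Z ↦ 3·1·4·2 = 24
  Y*Z**2 ↦ 1·1·2·4 = 8
  -2*Z**3 ↦ -2·1·1·8 = -16
Sum: F(3, 2, 2) = (54) + (-36) + (24) + (36) + (-24) + (-24) + (24) + (8) + (-16) = 46.
Reducing mod 7: 46 ≡ 4 (mod 7).
Since F(a, b, c) ≡ 4 ≠ 0 (mod 7), P does NOT lie on the curve.


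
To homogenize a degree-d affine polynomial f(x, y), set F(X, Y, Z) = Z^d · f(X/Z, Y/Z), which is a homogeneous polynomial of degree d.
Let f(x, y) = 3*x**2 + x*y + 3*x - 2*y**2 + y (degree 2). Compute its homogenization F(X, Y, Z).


F(X, Y, Z) = 3*X**2 + X*Y + 3*X*Z - 2*Y**2 + Y*Z

deg(f) = 2.
Substitute x = X/Z, y = Y/Z into f, then multiply by Z^2.
  monomial 3·x^2·y^0 ↦ 3·X^2·Y^0·Z^0.
  monomial 1·x^1·y^1 ↦ 1·X^1·Y^1·Z^0.
  monomial 3·x^1·y^0 ↦ 3·X^1·Y^0·Z^1.
  monomial -2·x^0·y^2 ↦ -2·X^0·Y^2·Z^0.
  monomial 1·x^0·y^1 ↦ 1·X^0·Y^1·Z^1.
Collecting: F(X, Y, Z) = 3*X**2 + X*Y + 3*X*Z - 2*Y**2 + Y*Z.


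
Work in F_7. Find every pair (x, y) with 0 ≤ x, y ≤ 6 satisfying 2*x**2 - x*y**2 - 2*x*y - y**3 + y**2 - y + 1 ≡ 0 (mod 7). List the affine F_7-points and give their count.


Affine F_7-points: {(0, 1), (1, 6), (2, 3), (2, 4), (2, 6), (3, 4), (5, 1)}; count = 7.

For each of the 49 pairs (x, y) ∈ F_7², evaluate f(x, y) mod 7. Record the zeros.
  x = 0: [0↦1, 1↦0, 2↦2, 3↦1, 4↦5, 5↦1, 6↦4]  zeros at y ∈ {1}
  x = 1: [0↦3, 1↦6, 2↦3, 3↦2, 4↦4, 5↦3, 6↦0]  zeros at y ∈ {6}
  x = 2: [0↦2, 1↦2, 2↦1, 3↦0, 4↦0, 5↦2, 6↦0]  zeros at y ∈ {3, 4, 6}
  x = 3: [0↦5, 1↦2, 2↦3, 3↦2, 4↦0, 5↦5, 6↦4]  zeros at y ∈ {4}
  x = 4: [0↦5, 1↦6, 2↦2, 3↦1, 4↦4, 5↦5, 6↦5]  zeros at y ∈ ∅
  x = 5: [0↦2, 1↦0, 2↦5, 3↦4, 4↦5, 5↦2, 6↦3]  zeros at y ∈ {1}
  x = 6: [0↦3, 1↦5, 2↦5, 3↦4, 4↦3, 5↦3, 6↦5]  zeros at y ∈ ∅
Collecting zeros: affine points = {(0, 1), (1, 6), (2, 3), (2, 4), (2, 6), (3, 4), (5, 1)}.
Total count |C(F_7)_aff| = 7.


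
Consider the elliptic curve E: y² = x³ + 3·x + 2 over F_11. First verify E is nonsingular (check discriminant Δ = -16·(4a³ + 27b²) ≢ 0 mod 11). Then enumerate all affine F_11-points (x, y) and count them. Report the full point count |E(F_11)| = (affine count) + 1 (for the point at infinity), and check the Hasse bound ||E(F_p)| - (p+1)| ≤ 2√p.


Affine points = {(2, 4), (2, 7), (3, 4), (3, 7), (4, 1), (4, 10), (6, 4), (6, 7), (7, 5), (7, 6), (10, 3), (10, 8)}; affine count = 12; |E(F_11)| = 13.

Discriminant check: Δ ∝ 4a³ + 27b² = 4·3³ + 27·2² = 4·27 + 27·4 ≡ 7 (mod 11). Nonzero ⇒ E is nonsingular.
For each x ∈ F_11, compute rhs = x³ + 3·x + 2 mod 11, then count y ∈ F_11 with y² ≡ rhs.
  x = 0: rhs = 2, matching y values: none (0 points).
  x = 1: rhs = 6, matching y values: none (0 points).
  x = 2: rhs = 5, matching y values: 4, 7 (2 points).
  x = 3: rhs = 5, matching y values: 4, 7 (2 points).
  x = 4: rhs = 1, matching y values: 1, 10 (2 points).
  x = 5: rhs = 10, matching y values: none (0 points).
  x = 6: rhs = 5, matching y values: 4, 7 (2 points).
  x = 7: rhs = 3, matching y values: 5, 6 (2 points).
  x = 8: rhs = 10, matching y values: none (0 points).
  x = 9: rhs = 10, matching y values: none (0 points).
  x = 10: rhs = 9, matching y values: 3, 8 (2 points).
Total affine count: 12.
Full point count |E(F_11)| = 12 + 1 = 13.
Hasse bound: |13 − (11+1)| = |1| = 1 ≤ 2√11 ≈ 6.6332 ✓.


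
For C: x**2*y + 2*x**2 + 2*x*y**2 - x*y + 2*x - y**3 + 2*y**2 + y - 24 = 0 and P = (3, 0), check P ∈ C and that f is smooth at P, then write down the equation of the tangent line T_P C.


Tangent line at P: 14*x + 7*y - 42 = 0.

Step 1: f(3, 0) = 0, so P lies on C.
Step 2: partial derivatives
  f_x(x, y) = 2*x*y + 4*x + 2*y**2 - y + 2, f_y(x, y) = x**2 + 4*x*y - x - 3*y**2 + 4*y + 1.
  f_x(P) = 14, f_y(P) = 7 (gradient nonzero, so P is smooth).
Step 3: tangent line at P: 14·(x − 3) + 7·(y − 0) = 0.
Expanding: 14*x + 7*y - 42 = 0.


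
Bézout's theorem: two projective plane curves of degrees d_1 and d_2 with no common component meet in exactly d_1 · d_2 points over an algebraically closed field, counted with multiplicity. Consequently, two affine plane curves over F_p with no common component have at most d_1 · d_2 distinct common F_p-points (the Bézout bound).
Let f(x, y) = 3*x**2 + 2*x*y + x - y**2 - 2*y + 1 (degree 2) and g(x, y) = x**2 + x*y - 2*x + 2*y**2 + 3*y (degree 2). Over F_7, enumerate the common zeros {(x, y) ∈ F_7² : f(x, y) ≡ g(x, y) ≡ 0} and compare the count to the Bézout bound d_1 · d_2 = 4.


Common zeros: {(0, 2), (6, 5)}; count = 2; Bézout bound = 4.

deg(f) = 2, deg(g) = 2, so Bézout bound = 4.
Scan x ∈ F_7. For each x, list the y ∈ F_7 with f(x, y) ≡ 0 and those with g(x, y) ≡ 0 (mod 7); the common zeros in that column are the intersection.
  x = 0: f ≡ 0 at y ∈ {2, 3}; g ≡ 0 at y ∈ {0, 2}; common: {2}.
  x = 1: f ≡ 0 at y ∈ ∅; g ≡ 0 at y ∈ ∅; common: ∅.
  x = 2: f ≡ 0 at y ∈ {4, 5}; g ≡ 0 at y ∈ {0, 1}; common: ∅.
  x = 3: f ≡ 0 at y ∈ {2}; g ≡ 0 at y ∈ ∅; common: ∅.
  x = 4: f ≡ 0 at y ∈ ∅; g ≡ 0 at y ∈ ∅; common: ∅.
  x = 5: f ≡ 0 at y ∈ ∅; g ≡ 0 at y ∈ {5}; common: ∅.
  x = 6: f ≡ 0 at y ∈ {5}; g ≡ 0 at y ∈ {1, 5}; common: {5}.
Collecting: common zeros = {(0, 2), (6, 5)}, so the count is 2.
Comparison with the Bézout bound: 2 ≤ 4 = deg(f)·deg(g), as expected for curves with no common component (the affine F_7-count falls short of the bound because intersections may lie at infinity, over extension fields, or carry multiplicity).


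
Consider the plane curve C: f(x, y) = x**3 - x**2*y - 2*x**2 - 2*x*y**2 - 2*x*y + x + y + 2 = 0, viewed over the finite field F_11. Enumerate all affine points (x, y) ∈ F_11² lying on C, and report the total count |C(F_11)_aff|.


Affine F_11-points: {(0, 9), (1, 3), (1, 7), (2, 4), (2, 8), (3, 6), (3, 10), (5, 3), (5, 9), (6, 9), (6, 10), (9, 1), (9, 7), (10, 3), (10, 7)}; count = 15.

For each of the 121 pairs (x, y) ∈ F_11², evaluate f(x, y) mod 11. Record the zeros.
  x = 0: [0↦2, 1↦3, 2↦4, 3↦5, 4↦6, 5↦7, 6↦8, 7↦9, 8↦10, 9↦0, 10↦1]  zeros at y ∈ {9}
  x = 1: [0↦2, 1↦9, 2↦1, 3↦0, 4↦6, 5↦8, 6↦6, 7↦0, 8↦1, 9↦9, 10↦2]  zeros at y ∈ {3, 7}
  x = 2: [0↦4, 1↦4, 2↦7, 3↦2, 4↦0, 5↦1, 6↦5, 7↦1, 8↦0, 9↦2, 10↦7]  zeros at y ∈ {4, 8}
  x = 3: [0↦3, 1↦5, 2↦6, 3↦6, 4↦5, 5↦3, 6↦0, 7↦7, 8↦2, 9↦7, 10↦0]  zeros at y ∈ {6, 10}
  x = 4: [0↦5, 1↦7, 2↦4, 3↦7, 4↦5, 5↦9, 6↦8, 7↦2, 8↦2, 9↦8, 10↦9]  zeros at y ∈ ∅
  x = 5: [0↦5, 1↦5, 2↦7, 3↦0, 4↦6, 5↦3, 6↦2, 7↦3, 8↦6, 9↦0, 10↦7]  zeros at y ∈ {3, 9}
  x = 6: [0↦9, 1↦5, 2↦10, 3↦2, 4↦3, 5↦2, 6↦10, 7↦5, 8↦9, 9↦0, 10↦0]  zeros at y ∈ {9, 10}
  x = 7: [0↦1, 1↦2, 2↦8, 3↦8, 4↦2, 5↦1, 6↦5, 7↦3, 8↦6, 9↦3, 10↦5]  zeros at y ∈ ∅
  x = 8: [0↦9, 1↦2, 2↦7, 3↦2, 4↦9, 5↦6, 6↦4, 7↦3, 8↦3, 9↦4, 10↦6]  zeros at y ∈ ∅
  x = 9: [0↦6, 1↦0, 2↦2, 3↦1, 4↦8, 5↦1, 6↦2, 7↦0, 8↦6, 9↦9, 10↦9]  zeros at y ∈ {1, 7}
  x = 10: [0↦9, 1↦2, 2↦10, 3↦0, 4↦5, 5↦3, 6↦5, 7↦0, 8↦10, 9↦2, 10↦9]  zeros at y ∈ {3, 7}
Collecting zeros: affine points = {(0, 9), (1, 3), (1, 7), (2, 4), (2, 8), (3, 6), (3, 10), (5, 3), (5, 9), (6, 9), (6, 10), (9, 1), (9, 7), (10, 3), (10, 7)}.
Total count |C(F_11)_aff| = 15.


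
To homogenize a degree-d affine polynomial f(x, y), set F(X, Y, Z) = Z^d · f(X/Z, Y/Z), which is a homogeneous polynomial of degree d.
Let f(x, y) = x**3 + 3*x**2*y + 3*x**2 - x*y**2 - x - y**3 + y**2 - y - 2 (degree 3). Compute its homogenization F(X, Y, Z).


F(X, Y, Z) = X**3 + 3*X**2*Y + 3*X**2*Z - X*Y**2 - X*Z**2 - Y**3 + Y**2*Z - Y*Z**2 - 2*Z**3

deg(f) = 3.
Substitute x = X/Z, y = Y/Z into f, then multiply by Z^3.
  monomial 1·x^3·y^0 ↦ 1·X^3·Y^0·Z^0.
  monomial 3·x^2·y^1 ↦ 3·X^2·Y^1·Z^0.
  monomial 3·x^2·y^0 ↦ 3·X^2·Y^0·Z^1.
  monomial -1·x^1·y^2 ↦ -1·X^1·Y^2·Z^0.
  monomial -1·x^1·y^0 ↦ -1·X^1·Y^0·Z^2.
  monomial -1·x^0·y^3 ↦ -1·X^0·Y^3·Z^0.
  monomial 1·x^0·y^2 ↦ 1·X^0·Y^2·Z^1.
  monomial -1·x^0·y^1 ↦ -1·X^0·Y^1·Z^2.
  monomial -2·x^0·y^0 ↦ -2·X^0·Y^0·Z^3.
Collecting: F(X, Y, Z) = X**3 + 3*X**2*Y + 3*X**2*Z - X*Y**2 - X*Z**2 - Y**3 + Y**2*Z - Y*Z**2 - 2*Z**3.


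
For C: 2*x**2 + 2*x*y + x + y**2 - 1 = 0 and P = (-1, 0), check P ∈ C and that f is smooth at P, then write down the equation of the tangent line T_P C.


Tangent line at P: -3*x - 2*y - 3 = 0.

Step 1: f(-1, 0) = 0, so P lies on C.
Step 2: partial derivatives
  f_x(x, y) = 4*x + 2*y + 1, f_y(x, y) = 2*x + 2*y.
  f_x(P) = -3, f_y(P) = -2 (gradient nonzero, so P is smooth).
Step 3: tangent line at P: -3·(x − -1) + -2·(y − 0) = 0.
Expanding: -3*x - 2*y - 3 = 0.


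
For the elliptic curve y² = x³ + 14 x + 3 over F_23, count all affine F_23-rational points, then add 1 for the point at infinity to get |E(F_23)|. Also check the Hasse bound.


Affine points = {(0, 7), (0, 16), (1, 8), (1, 15), (2, 4), (2, 19), (3, 7), (3, 16), (4, 10), (4, 13), (6, 2), (6, 21), (8, 11), (8, 12), (10, 4), (10, 19), (11, 4), (11, 19), (12, 6), (12, 17), (13, 6), (13, 17), (15, 0), (17, 5), (17, 18), (20, 7), (20, 16), (21, 6), (21, 17)}; affine count = 29; |E(F_23)| = 30.

Discriminant check: Δ ∝ 4a³ + 27b² = 4·14³ + 27·3² = 4·2744 + 27·9 ≡ 18 (mod 23). Nonzero ⇒ E is nonsingular.
For each x ∈ F_23, compute rhs = x³ + 14·x + 3 mod 23, then count y ∈ F_23 with y² ≡ rhs.
  x = 0: rhs = 3, matching y values: 7, 16 (2 points).
  x = 1: rhs = 18, matching y values: 8, 15 (2 points).
  x = 2: rhs = 16, matching y values: 4, 19 (2 points).
  x = 3: rhs = 3, matching y values: 7, 16 (2 points).
  x = 4: rhs = 8, matching y values: 10, 13 (2 points).
  x = 5: rhs = 14, matching y values: none (0 points).
  x = 6: rhs = 4, matching y values: 2, 21 (2 points).
  x = 7: rhs = 7, matching y values: none (0 points).
  x = 8: rhs = 6, matching y values: 11, 12 (2 points).
  x = 9: rhs = 7, matching y values: none (0 points).
  x = 10: rhs = 16, matching y values: 4, 19 (2 points).
  x = 11: rhs = 16, matching y values: 4, 19 (2 points).
  x = 12: rhs = 13, matching y values: 6, 17 (2 points).
  x = 13: rhs = 13, matching y values: 6, 17 (2 points).
  x = 14: rhs = 22, matching y values: none (0 points).
  x = 15: rhs = 0, matching y values: 0 (1 points).
  x = 16: rhs = 22, matching y values: none (0 points).
  x = 17: rhs = 2, matching y values: 5, 18 (2 points).
  x = 18: rhs = 15, matching y values: none (0 points).
  x = 19: rhs = 21, matching y values: none (0 points).
  x = 20: rhs = 3, matching y values: 7, 16 (2 points).
  x = 21: rhs = 13, matching y values: 6, 17 (2 points).
  x = 22: rhs = 11, matching y values: none (0 points).
Total affine count: 29.
Full point count |E(F_23)| = 29 + 1 = 30.
Hasse bound: |30 − (23+1)| = |6| = 6 ≤ 2√23 ≈ 9.5917 ✓.


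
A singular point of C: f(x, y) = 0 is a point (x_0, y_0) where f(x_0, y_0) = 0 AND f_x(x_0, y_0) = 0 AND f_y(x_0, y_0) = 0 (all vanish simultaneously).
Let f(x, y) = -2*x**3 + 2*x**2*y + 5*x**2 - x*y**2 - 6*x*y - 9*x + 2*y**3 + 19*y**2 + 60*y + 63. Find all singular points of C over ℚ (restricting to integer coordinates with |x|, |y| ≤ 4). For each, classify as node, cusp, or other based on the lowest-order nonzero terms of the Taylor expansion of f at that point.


Singular points: {(0, -3)}; classification: node.

Compute partial derivatives:
  f_x = -6*x**2 + 4*x*y + 10*x - y**2 - 6*y - 9.
  f_y = 2*x**2 - 2*x*y - 6*x + 6*y**2 + 38*y + 60.
Scan x_0 ∈ {−4, ..., 4}. For each x_0, f_y(x_0, y) is a polynomial in y; find its integer roots y ∈ {−4, ..., 4}, then test f_x and f at those candidates.
  x = -4: f_y(-4, y) = 6*y**2 + 46*y + 116; no integer root y with |y| ≤ 4.
  x = -3: f_y(-3, y) = 6*y**2 + 44*y + 96; no integer root y with |y| ≤ 4.
  x = -2: f_y(-2, y) = 6*y**2 + 42*y + 80; no integer root y with |y| ≤ 4.
  x = -1: f_y(-1, y) = 6*y**2 + 40*y + 68; no integer root y with |y| ≤ 4.
  x = 0: f_y(0, y) = 6*y**2 + 38*y + 60; vanishes at y ∈ {-3}. (0, -3): f_x = 0, f = 0 — SINGULAR.
  x = 1: f_y(1, y) = 6*y**2 + 36*y + 56; no integer root y with |y| ≤ 4.
  x = 2: f_y(2, y) = 6*y**2 + 34*y + 56; no integer root y with |y| ≤ 4.
  x = 3: f_y(3, y) = 6*y**2 + 32*y + 60; no integer root y with |y| ≤ 4.
  x = 4: f_y(4, y) = 6*y**2 + 30*y + 68; no integer root y with |y| ≤ 4.
Only singular point on the grid: (0, -3).
Classify: substitute x = 0 + u, y = -3 + v and expand: f = -2*u**3 + 2*u**2*v - u**2 - u*v**2 + 2*v**3 + v**2.
No constant or linear terms (consistent with a singular point). Quadratic part: -u**2 + v**2. Cubic part: -2*u**3 + 2*u**2*v - u*v**2 + 2*v**3.
The quadratic part v**2 - u**2 = (v − u)(v + u) splits into two distinct linear factors, so there are two distinct tangent lines y − -3 = ±(x − 0) — this is a node (ordinary double point).
Classification: node.


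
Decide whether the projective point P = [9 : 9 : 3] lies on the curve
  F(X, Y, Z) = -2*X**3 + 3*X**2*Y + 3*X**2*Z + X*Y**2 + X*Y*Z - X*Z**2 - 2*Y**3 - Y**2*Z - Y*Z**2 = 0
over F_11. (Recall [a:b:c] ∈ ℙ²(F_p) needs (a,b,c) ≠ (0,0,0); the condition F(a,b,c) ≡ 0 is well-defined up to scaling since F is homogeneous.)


F(9,9,3) ≡ 6 (mod 11); P is NOT on the curve.

Evaluate F(9, 9, 3) term-by-term (mod 11).
  -2*X**3 ↦ -2·729·1·1 = -1458
  3*X**2*Y ↦ 3·81·9·1 = 2187
  3*X**2*Z ↦ 3·81·1·3 = 729
  X*Y**2 ↦ 1·9·81·1 = 729
  X*Y*Z ↦ 1·9·9·3 = 243
  -X*Z**2 ↦ -1·9·1·9 = -81
  -2*Y**3 ↦ -2·1·729·1 = -1458
  -Y**2*Z ↦ -1·1·81·3 = -243
  -Y*Z**2 ↦ -1·1·9·9 = -81
Sum: F(9, 9, 3) = (-1458) + (2187) + (729) + (729) + (243) + (-81) + (-1458) + (-243) + (-81) = 567.
Reducing mod 11: 567 ≡ 6 (mod 11).
Since F(a, b, c) ≡ 6 ≠ 0 (mod 11), P does NOT lie on the curve.


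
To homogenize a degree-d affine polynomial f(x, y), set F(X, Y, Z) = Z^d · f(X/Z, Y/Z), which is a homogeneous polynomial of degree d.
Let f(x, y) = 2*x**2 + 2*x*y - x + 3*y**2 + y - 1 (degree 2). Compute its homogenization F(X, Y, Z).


F(X, Y, Z) = 2*X**2 + 2*X*Y - X*Z + 3*Y**2 + Y*Z - Z**2

deg(f) = 2.
Substitute x = X/Z, y = Y/Z into f, then multiply by Z^2.
  monomial 2·x^2·y^0 ↦ 2·X^2·Y^0·Z^0.
  monomial 2·x^1·y^1 ↦ 2·X^1·Y^1·Z^0.
  monomial -1·x^1·y^0 ↦ -1·X^1·Y^0·Z^1.
  monomial 3·x^0·y^2 ↦ 3·X^0·Y^2·Z^0.
  monomial 1·x^0·y^1 ↦ 1·X^0·Y^1·Z^1.
  monomial -1·x^0·y^0 ↦ -1·X^0·Y^0·Z^2.
Collecting: F(X, Y, Z) = 2*X**2 + 2*X*Y - X*Z + 3*Y**2 + Y*Z - Z**2.


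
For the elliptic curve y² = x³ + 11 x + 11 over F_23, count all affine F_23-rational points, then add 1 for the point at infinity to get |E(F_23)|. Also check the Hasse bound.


Affine points = {(1, 0), (2, 8), (2, 15), (3, 5), (3, 18), (4, 2), (4, 21), (8, 6), (8, 17), (12, 10), (12, 13), (15, 3), (15, 20), (19, 8), (19, 15), (21, 2), (21, 21)}; affine count = 17; |E(F_23)| = 18.

Discriminant check: Δ ∝ 4a³ + 27b² = 4·11³ + 27·11² = 4·1331 + 27·121 ≡ 12 (mod 23). Nonzero ⇒ E is nonsingular.
For each x ∈ F_23, compute rhs = x³ + 11·x + 11 mod 23, then count y ∈ F_23 with y² ≡ rhs.
  x = 0: rhs = 11, matching y values: none (0 points).
  x = 1: rhs = 0, matching y values: 0 (1 points).
  x = 2: rhs = 18, matching y values: 8, 15 (2 points).
  x = 3: rhs = 2, matching y values: 5, 18 (2 points).
  x = 4: rhs = 4, matching y values: 2, 21 (2 points).
  x = 5: rhs = 7, matching y values: none (0 points).
  x = 6: rhs = 17, matching y values: none (0 points).
  x = 7: rhs = 17, matching y values: none (0 points).
  x = 8: rhs = 13, matching y values: 6, 17 (2 points).
  x = 9: rhs = 11, matching y values: none (0 points).
  x = 10: rhs = 17, matching y values: none (0 points).
  x = 11: rhs = 14, matching y values: none (0 points).
  x = 12: rhs = 8, matching y values: 10, 13 (2 points).
  x = 13: rhs = 5, matching y values: none (0 points).
  x = 14: rhs = 11, matching y values: none (0 points).
  x = 15: rhs = 9, matching y values: 3, 20 (2 points).
  x = 16: rhs = 5, matching y values: none (0 points).
  x = 17: rhs = 5, matching y values: none (0 points).
  x = 18: rhs = 15, matching y values: none (0 points).
  x = 19: rhs = 18, matching y values: 8, 15 (2 points).
  x = 20: rhs = 20, matching y values: none (0 points).
  x = 21: rhs = 4, matching y values: 2, 21 (2 points).
  x = 22: rhs = 22, matching y values: none (0 points).
Total affine count: 17.
Full point count |E(F_23)| = 17 + 1 = 18.
Hasse bound: |18 − (23+1)| = |-6| = 6 ≤ 2√23 ≈ 9.5917 ✓.


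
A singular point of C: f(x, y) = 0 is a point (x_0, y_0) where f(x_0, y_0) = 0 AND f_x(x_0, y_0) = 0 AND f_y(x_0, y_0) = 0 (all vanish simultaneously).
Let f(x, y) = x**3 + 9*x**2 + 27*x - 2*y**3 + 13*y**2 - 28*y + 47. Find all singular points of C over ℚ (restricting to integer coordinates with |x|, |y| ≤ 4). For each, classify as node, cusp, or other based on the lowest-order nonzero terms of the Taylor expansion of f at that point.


Singular points: {(-3, 2)}; classification: cusp.

Compute partial derivatives:
  f_x = 3*x**2 + 18*x + 27.
  f_y = -6*y**2 + 26*y - 28.
Scan x_0 ∈ {−4, ..., 4}. For each x_0, f_y(x_0, y) is a polynomial in y; find its integer roots y ∈ {−4, ..., 4}, then test f_x and f at those candidates.
  x = -4: f_y(-4, y) = -6*y**2 + 26*y - 28; vanishes at y ∈ {2}. (-4, 2): f_x = 3 ≠ 0.
  x = -3: f_y(-3, y) = -6*y**2 + 26*y - 28; vanishes at y ∈ {2}. (-3, 2): f_x = 0, f = 0 — SINGULAR.
  x = -2: f_y(-2, y) = -6*y**2 + 26*y - 28; vanishes at y ∈ {2}. (-2, 2): f_x = 3 ≠ 0.
  x = -1: f_y(-1, y) = -6*y**2 + 26*y - 28; vanishes at y ∈ {2}. (-1, 2): f_x = 12 ≠ 0.
  x = 0: f_y(0, y) = -6*y**2 + 26*y - 28; vanishes at y ∈ {2}. (0, 2): f_x = 27 ≠ 0.
  x = 1: f_y(1, y) = -6*y**2 + 26*y - 28; vanishes at y ∈ {2}. (1, 2): f_x = 48 ≠ 0.
  x = 2: f_y(2, y) = -6*y**2 + 26*y - 28; vanishes at y ∈ {2}. (2, 2): f_x = 75 ≠ 0.
  x = 3: f_y(3, y) = -6*y**2 + 26*y - 28; vanishes at y ∈ {2}. (3, 2): f_x = 108 ≠ 0.
  x = 4: f_y(4, y) = -6*y**2 + 26*y - 28; vanishes at y ∈ {2}. (4, 2): f_x = 147 ≠ 0.
Only singular point on the grid: (-3, 2).
Classify: substitute x = -3 + u, y = 2 + v and expand: f = u**3 - 2*v**3 + v**2.
No constant or linear terms (consistent with a singular point). Quadratic part: v**2. Cubic part: u**3 - 2*v**3.
The quadratic part v**2 is a perfect square, so there is a single (double) tangent line v = 0, i.e. y = 2. Restricting the cubic part to that line (v = 0) leaves u**3 ≠ 0, so f is not divisible by v and the branch is v² ≈ -u**3 to lowest order — this is a cusp.
Classification: cusp.


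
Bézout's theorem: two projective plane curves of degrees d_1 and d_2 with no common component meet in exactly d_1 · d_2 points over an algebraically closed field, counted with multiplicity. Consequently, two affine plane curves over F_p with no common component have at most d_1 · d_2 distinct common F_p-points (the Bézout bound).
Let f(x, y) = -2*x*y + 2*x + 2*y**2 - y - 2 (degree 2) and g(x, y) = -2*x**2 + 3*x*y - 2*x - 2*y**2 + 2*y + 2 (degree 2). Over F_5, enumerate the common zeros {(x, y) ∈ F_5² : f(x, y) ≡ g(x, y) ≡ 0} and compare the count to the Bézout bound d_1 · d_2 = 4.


Common zeros: ∅; count = 0; Bézout bound = 4.

deg(f) = 2, deg(g) = 2, so Bézout bound = 4.
Scan x ∈ F_5. For each x, list the y ∈ F_5 with f(x, y) ≡ 0 and those with g(x, y) ≡ 0 (mod 5); the common zeros in that column are the intersection.
  x = 0: f ≡ 0 at y ∈ ∅; g ≡ 0 at y ∈ {3}; common: ∅.
  x = 1: f ≡ 0 at y ∈ {0, 4}; g ≡ 0 at y ∈ {2, 3}; common: ∅.
  x = 2: f ≡ 0 at y ∈ {2, 3}; g ≡ 0 at y ∈ {0, 4}; common: ∅.
  x = 3: f ≡ 0 at y ∈ ∅; g ≡ 0 at y ∈ {4}; common: ∅.
  x = 4: f ≡ 0 at y ∈ ∅; g ≡ 0 at y ∈ ∅; common: ∅.
Collecting: common zeros = ∅, so the count is 0.
Comparison with the Bézout bound: 0 ≤ 4 = deg(f)·deg(g), as expected for curves with no common component (the affine F_5-count falls short of the bound because intersections may lie at infinity, over extension fields, or carry multiplicity).


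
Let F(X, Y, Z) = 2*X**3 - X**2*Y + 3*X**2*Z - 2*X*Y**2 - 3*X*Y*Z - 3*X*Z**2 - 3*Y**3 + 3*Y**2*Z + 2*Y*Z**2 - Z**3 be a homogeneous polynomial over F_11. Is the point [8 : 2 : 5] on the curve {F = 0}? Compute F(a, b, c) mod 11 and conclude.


F(8,2,5) ≡ 6 (mod 11); P is NOT on the curve.

Evaluate F(8, 2, 5) term-by-term (mod 11).
  2*X**3 ↦ 2·512·1·1 = 1024
  -X**2*Y ↦ -1·64·2·1 = -128
  3*X**2*Z ↦ 3·64·1·5 = 960
  -2*X*Y**2 ↦ -2·8·4·1 = -64
  -3*X*Y*Z ↦ -3·8·2·5 = -240
  -3*X*Z**2 ↦ -3·8·1·25 = -600
  -3*Y**3 ↦ -3·1·8·1 = -24
  3*Y**2*Z ↦ 3·1·4·5 = 60
  2*Y*Z**2 ↦ 2·1·2·25 = 100
  -Z**3 ↦ -1·1·1·125 = -125
Sum: F(8, 2, 5) = (1024) + (-128) + (960) + (-64) + (-240) + (-600) + (-24) + (60) + (100) + (-125) = 963.
Reducing mod 11: 963 ≡ 6 (mod 11).
Since F(a, b, c) ≡ 6 ≠ 0 (mod 11), P does NOT lie on the curve.


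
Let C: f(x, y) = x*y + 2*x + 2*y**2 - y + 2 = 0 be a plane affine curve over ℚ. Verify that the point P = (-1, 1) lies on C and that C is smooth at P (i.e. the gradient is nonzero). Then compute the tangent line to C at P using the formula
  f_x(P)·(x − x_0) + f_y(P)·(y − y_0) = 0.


Tangent line at P: 3*x + 2*y + 1 = 0.

Step 1: f(-1, 1) = 0, so P lies on C.
Step 2: partial derivatives
  f_x(x, y) = y + 2, f_y(x, y) = x + 4*y - 1.
  f_x(P) = 3, f_y(P) = 2 (gradient nonzero, so P is smooth).
Step 3: tangent line at P: 3·(x − -1) + 2·(y − 1) = 0.
Expanding: 3*x + 2*y + 1 = 0.


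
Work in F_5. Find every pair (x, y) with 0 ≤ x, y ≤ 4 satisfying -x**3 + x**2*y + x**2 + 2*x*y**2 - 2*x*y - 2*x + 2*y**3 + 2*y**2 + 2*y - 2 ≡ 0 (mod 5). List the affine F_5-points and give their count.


Affine F_5-points: {(1, 2), (2, 0), (2, 1), (3, 3), (3, 4), (4, 4)}; count = 6.

For each of the 25 pairs (x, y) ∈ F_5², evaluate f(x, y) mod 5. Record the zeros.
  x = 0: [0↦3, 1↦4, 2↦1, 3↦1, 4↦1]  zeros at y ∈ ∅
  x = 1: [0↦1, 1↦3, 2↦0, 3↦4, 4↦2]  zeros at y ∈ {2}
  x = 2: [0↦0, 1↦0, 2↦4, 3↦4, 4↦2]  zeros at y ∈ {0, 1}
  x = 3: [0↦4, 1↦4, 2↦2, 3↦0, 4↦0]  zeros at y ∈ {3, 4}
  x = 4: [0↦2, 1↦4, 2↦3, 3↦1, 4↦0]  zeros at y ∈ {4}
Collecting zeros: affine points = {(1, 2), (2, 0), (2, 1), (3, 3), (3, 4), (4, 4)}.
Total count |C(F_5)_aff| = 6.


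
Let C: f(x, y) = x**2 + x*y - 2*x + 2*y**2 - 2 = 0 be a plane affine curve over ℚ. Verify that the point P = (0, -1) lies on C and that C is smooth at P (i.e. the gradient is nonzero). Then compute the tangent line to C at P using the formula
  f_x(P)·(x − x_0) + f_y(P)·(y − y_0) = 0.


Tangent line at P: -3*x - 4*y - 4 = 0.

Step 1: f(0, -1) = 0, so P lies on C.
Step 2: partial derivatives
  f_x(x, y) = 2*x + y - 2, f_y(x, y) = x + 4*y.
  f_x(P) = -3, f_y(P) = -4 (gradient nonzero, so P is smooth).
Step 3: tangent line at P: -3·(x − 0) + -4·(y − -1) = 0.
Expanding: -3*x - 4*y - 4 = 0.


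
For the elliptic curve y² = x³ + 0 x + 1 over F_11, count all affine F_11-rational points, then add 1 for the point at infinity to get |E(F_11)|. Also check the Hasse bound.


Affine points = {(0, 1), (0, 10), (2, 3), (2, 8), (5, 4), (5, 7), (7, 5), (7, 6), (9, 2), (9, 9), (10, 0)}; affine count = 11; |E(F_11)| = 12.

Discriminant check: Δ ∝ 4a³ + 27b² = 4·0³ + 27·1² = 4·0 + 27·1 ≡ 5 (mod 11). Nonzero ⇒ E is nonsingular.
For each x ∈ F_11, compute rhs = x³ + 0·x + 1 mod 11, then count y ∈ F_11 with y² ≡ rhs.
  x = 0: rhs = 1, matching y values: 1, 10 (2 points).
  x = 1: rhs = 2, matching y values: none (0 points).
  x = 2: rhs = 9, matching y values: 3, 8 (2 points).
  x = 3: rhs = 6, matching y values: none (0 points).
  x = 4: rhs = 10, matching y values: none (0 points).
  x = 5: rhs = 5, matching y values: 4, 7 (2 points).
  x = 6: rhs = 8, matching y values: none (0 points).
  x = 7: rhs = 3, matching y values: 5, 6 (2 points).
  x = 8: rhs = 7, matching y values: none (0 points).
  x = 9: rhs = 4, matching y values: 2, 9 (2 points).
  x = 10: rhs = 0, matching y values: 0 (1 points).
Total affine count: 11.
Full point count |E(F_11)| = 11 + 1 = 12.
Hasse bound: |12 − (11+1)| = |0| = 0 ≤ 2√11 ≈ 6.6332 ✓.


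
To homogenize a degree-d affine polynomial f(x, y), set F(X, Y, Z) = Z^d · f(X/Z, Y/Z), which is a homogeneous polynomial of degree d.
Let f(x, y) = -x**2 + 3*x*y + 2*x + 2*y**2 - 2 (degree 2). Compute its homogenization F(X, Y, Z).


F(X, Y, Z) = -X**2 + 3*X*Y + 2*X*Z + 2*Y**2 - 2*Z**2

deg(f) = 2.
Substitute x = X/Z, y = Y/Z into f, then multiply by Z^2.
  monomial -1·x^2·y^0 ↦ -1·X^2·Y^0·Z^0.
  monomial 3·x^1·y^1 ↦ 3·X^1·Y^1·Z^0.
  monomial 2·x^1·y^0 ↦ 2·X^1·Y^0·Z^1.
  monomial 2·x^0·y^2 ↦ 2·X^0·Y^2·Z^0.
  monomial -2·x^0·y^0 ↦ -2·X^0·Y^0·Z^2.
Collecting: F(X, Y, Z) = -X**2 + 3*X*Y + 2*X*Z + 2*Y**2 - 2*Z**2.


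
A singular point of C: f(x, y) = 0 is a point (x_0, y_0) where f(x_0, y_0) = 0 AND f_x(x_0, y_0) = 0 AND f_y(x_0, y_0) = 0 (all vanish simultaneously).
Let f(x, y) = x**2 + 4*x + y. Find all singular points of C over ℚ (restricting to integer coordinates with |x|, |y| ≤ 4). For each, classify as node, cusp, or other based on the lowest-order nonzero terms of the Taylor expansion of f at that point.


No singular points in the scanned grid; C is smooth there.

Compute partial derivatives:
  f_x = 2*x + 4.
  f_y = 1.
f_y = 1 is a nonzero constant, so f_y never vanishes: no point (x, y) can satisfy f = f_x = f_y = 0. In particular no (x, y) ∈ {−4, ..., 4}² is singular; the curve is smooth.


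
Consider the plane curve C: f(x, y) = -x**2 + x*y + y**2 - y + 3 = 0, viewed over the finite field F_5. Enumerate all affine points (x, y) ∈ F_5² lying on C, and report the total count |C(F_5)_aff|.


Affine F_5-points: {(0, 2), (0, 4), (2, 2), (4, 3), (4, 4)}; count = 5.

For each of the 25 pairs (x, y) ∈ F_5², evaluate f(x, y) mod 5. Record the zeros.
  x = 0: [0↦3, 1↦3, 2↦0, 3↦4, 4↦0]  zeros at y ∈ {2, 4}
  x = 1: [0↦2, 1↦3, 2↦1, 3↦1, 4↦3]  zeros at y ∈ ∅
  x = 2: [0↦4, 1↦1, 2↦0, 3↦1, 4↦4]  zeros at y ∈ {2}
  x = 3: [0↦4, 1↦2, 2↦2, 3↦4, 4↦3]  zeros at y ∈ ∅
  x = 4: [0↦2, 1↦1, 2↦2, 3↦0, 4↦0]  zeros at y ∈ {3, 4}
Collecting zeros: affine points = {(0, 2), (0, 4), (2, 2), (4, 3), (4, 4)}.
Total count |C(F_5)_aff| = 5.


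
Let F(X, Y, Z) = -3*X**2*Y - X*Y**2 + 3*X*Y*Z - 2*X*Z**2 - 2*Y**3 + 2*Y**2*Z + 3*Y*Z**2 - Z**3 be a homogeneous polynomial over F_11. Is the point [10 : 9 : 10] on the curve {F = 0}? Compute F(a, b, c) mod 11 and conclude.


F(10,9,10) ≡ 9 (mod 11); P is NOT on the curve.

Evaluate F(10, 9, 10) term-by-term (mod 11).
  -3*X**2*Y ↦ -3·100·9·1 = -2700
  -X*Y**2 ↦ -1·10·81·1 = -810
  3*X*Y*Z ↦ 3·10·9·10 = 2700
  -2*X*Z**2 ↦ -2·10·1·100 = -2000
  -2*Y**3 ↦ -2·1·729·1 = -1458
  2*Y**2*Z ↦ 2·1·81·10 = 1620
  3*Y*Z**2 ↦ 3·1·9·100 = 2700
  -Z**3 ↦ -1·1·1·1000 = -1000
Sum: F(10, 9, 10) = (-2700) + (-810) + (2700) + (-2000) + (-1458) + (1620) + (2700) + (-1000) = -948.
Reducing mod 11: -948 ≡ 9 (mod 11).
Since F(a, b, c) ≡ 9 ≠ 0 (mod 11), P does NOT lie on the curve.


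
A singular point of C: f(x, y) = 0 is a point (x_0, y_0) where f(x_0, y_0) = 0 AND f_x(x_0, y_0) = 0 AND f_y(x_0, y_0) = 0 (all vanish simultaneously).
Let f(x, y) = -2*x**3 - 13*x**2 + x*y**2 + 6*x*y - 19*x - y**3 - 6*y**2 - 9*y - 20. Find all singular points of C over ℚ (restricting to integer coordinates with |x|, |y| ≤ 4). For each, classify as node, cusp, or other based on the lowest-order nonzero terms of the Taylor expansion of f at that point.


Singular points: {(-2, -3)}; classification: node.

Compute partial derivatives:
  f_x = -6*x**2 - 26*x + y**2 + 6*y - 19.
  f_y = 2*x*y + 6*x - 3*y**2 - 12*y - 9.
Scan x_0 ∈ {−4, ..., 4}. For each x_0, f_y(x_0, y) is a polynomial in y; find its integer roots y ∈ {−4, ..., 4}, then test f_x and f at those candidates.
  x = -4: f_y(-4, y) = -3*y**2 - 20*y - 33; vanishes at y ∈ {-3}. (-4, -3): f_x = -20 ≠ 0.
  x = -3: f_y(-3, y) = -3*y**2 - 18*y - 27; vanishes at y ∈ {-3}. (-3, -3): f_x = -4 ≠ 0.
  x = -2: f_y(-2, y) = -3*y**2 - 16*y - 21; vanishes at y ∈ {-3}. (-2, -3): f_x = 0, f = 0 — SINGULAR.
  x = -1: f_y(-1, y) = -3*y**2 - 14*y - 15; vanishes at y ∈ {-3}. (-1, -3): f_x = -8 ≠ 0.
  x = 0: f_y(0, y) = -3*y**2 - 12*y - 9; vanishes at y ∈ {-3, -1}. (0, -3): f_x = -28 ≠ 0; (0, -1): f_x = -24 ≠ 0.
  x = 1: f_y(1, y) = -3*y**2 - 10*y - 3; vanishes at y ∈ {-3}. (1, -3): f_x = -60 ≠ 0.
  x = 2: f_y(2, y) = -3*y**2 - 8*y + 3; vanishes at y ∈ {-3}. (2, -3): f_x = -104 ≠ 0.
  x = 3: f_y(3, y) = -3*y**2 - 6*y + 9; vanishes at y ∈ {-3, 1}. (3, -3): f_x = -160 ≠ 0; (3, 1): f_x = -144 ≠ 0.
  x = 4: f_y(4, y) = -3*y**2 - 4*y + 15; vanishes at y ∈ {-3}. (4, -3): f_x = -228 ≠ 0.
Only singular point on the grid: (-2, -3).
Classify: substitute x = -2 + u, y = -3 + v and expand: f = -2*u**3 - u**2 + u*v**2 - v**3 + v**2.
No constant or linear terms (consistent with a singular point). Quadratic part: -u**2 + v**2. Cubic part: -2*u**3 + u*v**2 - v**3.
The quadratic part v**2 - u**2 = (v − u)(v + u) splits into two distinct linear factors, so there are two distinct tangent lines y − -3 = ±(x − -2) — this is a node (ordinary double point).
Classification: node.


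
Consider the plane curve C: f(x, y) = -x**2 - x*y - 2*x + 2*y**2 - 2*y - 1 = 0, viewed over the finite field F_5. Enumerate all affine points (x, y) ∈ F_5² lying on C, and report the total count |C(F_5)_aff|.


Affine F_5-points: {(1, 1), (1, 3), (4, 0), (4, 3)}; count = 4.

For each of the 25 pairs (x, y) ∈ F_5², evaluate f(x, y) mod 5. Record the zeros.
  x = 0: [0↦4, 1↦4, 2↦3, 3↦1, 4↦3]  zeros at y ∈ ∅
  x = 1: [0↦1, 1↦0, 2↦3, 3↦0, 4↦1]  zeros at y ∈ {1, 3}
  x = 2: [0↦1, 1↦4, 2↦1, 3↦2, 4↦2]  zeros at y ∈ ∅
  x = 3: [0↦4, 1↦1, 2↦2, 3↦2, 4↦1]  zeros at y ∈ ∅
  x = 4: [0↦0, 1↦1, 2↦1, 3↦0, 4↦3]  zeros at y ∈ {0, 3}
Collecting zeros: affine points = {(1, 1), (1, 3), (4, 0), (4, 3)}.
Total count |C(F_5)_aff| = 4.


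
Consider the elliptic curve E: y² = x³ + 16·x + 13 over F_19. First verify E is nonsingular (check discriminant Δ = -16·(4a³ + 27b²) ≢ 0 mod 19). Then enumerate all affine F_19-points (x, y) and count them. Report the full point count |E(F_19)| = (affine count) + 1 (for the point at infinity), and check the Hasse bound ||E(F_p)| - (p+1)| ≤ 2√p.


Affine points = {(1, 7), (1, 12), (5, 3), (5, 16), (8, 8), (8, 11), (11, 0), (13, 9), (13, 10), (14, 6), (14, 13), (17, 7), (17, 12)}; affine count = 13; |E(F_19)| = 14.

Discriminant check: Δ ∝ 4a³ + 27b² = 4·16³ + 27·13² = 4·4096 + 27·169 ≡ 9 (mod 19). Nonzero ⇒ E is nonsingular.
For each x ∈ F_19, compute rhs = x³ + 16·x + 13 mod 19, then count y ∈ F_19 with y² ≡ rhs.
  x = 0: rhs = 13, matching y values: none (0 points).
  x = 1: rhs = 11, matching y values: 7, 12 (2 points).
  x = 2: rhs = 15, matching y values: none (0 points).
  x = 3: rhs = 12, matching y values: none (0 points).
  x = 4: rhs = 8, matching y values: none (0 points).
  x = 5: rhs = 9, matching y values: 3, 16 (2 points).
  x = 6: rhs = 2, matching y values: none (0 points).
  x = 7: rhs = 12, matching y values: none (0 points).
  x = 8: rhs = 7, matching y values: 8, 11 (2 points).
  x = 9: rhs = 12, matching y values: none (0 points).
  x = 10: rhs = 14, matching y values: none (0 points).
  x = 11: rhs = 0, matching y values: 0 (1 points).
  x = 12: rhs = 14, matching y values: none (0 points).
  x = 13: rhs = 5, matching y values: 9, 10 (2 points).
  x = 14: rhs = 17, matching y values: 6, 13 (2 points).
  x = 15: rhs = 18, matching y values: none (0 points).
  x = 16: rhs = 14, matching y values: none (0 points).
  x = 17: rhs = 11, matching y values: 7, 12 (2 points).
  x = 18: rhs = 15, matching y values: none (0 points).
Total affine count: 13.
Full point count |E(F_19)| = 13 + 1 = 14.
Hasse bound: |14 − (19+1)| = |-6| = 6 ≤ 2√19 ≈ 8.7178 ✓.


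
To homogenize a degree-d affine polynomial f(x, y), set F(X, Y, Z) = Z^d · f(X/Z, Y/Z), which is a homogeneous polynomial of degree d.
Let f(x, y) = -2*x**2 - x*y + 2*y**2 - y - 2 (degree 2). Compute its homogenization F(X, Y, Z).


F(X, Y, Z) = -2*X**2 - X*Y + 2*Y**2 - Y*Z - 2*Z**2

deg(f) = 2.
Substitute x = X/Z, y = Y/Z into f, then multiply by Z^2.
  monomial -2·x^2·y^0 ↦ -2·X^2·Y^0·Z^0.
  monomial -1·x^1·y^1 ↦ -1·X^1·Y^1·Z^0.
  monomial 2·x^0·y^2 ↦ 2·X^0·Y^2·Z^0.
  monomial -1·x^0·y^1 ↦ -1·X^0·Y^1·Z^1.
  monomial -2·x^0·y^0 ↦ -2·X^0·Y^0·Z^2.
Collecting: F(X, Y, Z) = -2*X**2 - X*Y + 2*Y**2 - Y*Z - 2*Z**2.


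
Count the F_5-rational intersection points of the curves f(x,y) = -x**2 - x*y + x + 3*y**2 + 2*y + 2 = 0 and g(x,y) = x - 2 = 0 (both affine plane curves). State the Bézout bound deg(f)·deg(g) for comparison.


Common zeros: {(2, 0)}; count = 1; Bézout bound = 2.

deg(f) = 2, deg(g) = 1, so Bézout bound = 2.
Scan x ∈ F_5. For each x, list the y ∈ F_5 with f(x, y) ≡ 0 and those with g(x, y) ≡ 0 (mod 5); the common zeros in that column are the intersection.
  x = 0: f ≡ 0 at y ∈ {3}; g ≡ 0 at y ∈ ∅; common: ∅.
  x = 1: f ≡ 0 at y ∈ ∅; g ≡ 0 at y ∈ ∅; common: ∅.
  x = 2: f ≡ 0 at y ∈ {0}; g ≡ 0 at y ∈ {0, 1, 2, 3, 4}; common: {0}.
  x = 3: f ≡ 0 at y ∈ {3, 4}; g ≡ 0 at y ∈ ∅; common: ∅.
  x = 4: f ≡ 0 at y ∈ {0, 4}; g ≡ 0 at y ∈ ∅; common: ∅.
Collecting: common zeros = {(2, 0)}, so the count is 1.
Comparison with the Bézout bound: 1 ≤ 2 = deg(f)·deg(g), as expected for curves with no common component (the affine F_5-count falls short of the bound because intersections may lie at infinity, over extension fields, or carry multiplicity).


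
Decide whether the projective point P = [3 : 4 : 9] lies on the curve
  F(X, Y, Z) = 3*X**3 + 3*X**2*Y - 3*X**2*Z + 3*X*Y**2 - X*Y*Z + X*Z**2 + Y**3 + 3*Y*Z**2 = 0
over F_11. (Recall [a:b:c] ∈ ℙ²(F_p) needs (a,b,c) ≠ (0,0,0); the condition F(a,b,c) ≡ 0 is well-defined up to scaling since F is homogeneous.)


F(3,4,9) ≡ 7 (mod 11); P is NOT on the curve.

Evaluate F(3, 4, 9) term-by-term (mod 11).
  3*X**3 ↦ 3·27·1·1 = 81
  3*X**2*Y ↦ 3·9·4·1 = 108
  -3*X**2*Z ↦ -3·9·1·9 = -243
  3*X*Y**2 ↦ 3·3·16·1 = 144
  -X*Y*Z ↦ -1·3·4·9 = -108
  X*Z**2 ↦ 1·3·1·81 = 243
  Y**3 ↦ 1·1·64·1 = 64
  3*Y*Z**2 ↦ 3·1·4·81 = 972
Sum: F(3, 4, 9) = (81) + (108) + (-243) + (144) + (-108) + (243) + (64) + (972) = 1261.
Reducing mod 11: 1261 ≡ 7 (mod 11).
Since F(a, b, c) ≡ 7 ≠ 0 (mod 11), P does NOT lie on the curve.


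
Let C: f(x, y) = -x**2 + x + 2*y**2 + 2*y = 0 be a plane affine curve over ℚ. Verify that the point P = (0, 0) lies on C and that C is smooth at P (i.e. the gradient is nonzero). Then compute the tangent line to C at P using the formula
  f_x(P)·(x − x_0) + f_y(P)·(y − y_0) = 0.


Tangent line at P: x + 2*y = 0.

Step 1: f(0, 0) = 0, so P lies on C.
Step 2: partial derivatives
  f_x(x, y) = 1 - 2*x, f_y(x, y) = 4*y + 2.
  f_x(P) = 1, f_y(P) = 2 (gradient nonzero, so P is smooth).
Step 3: tangent line at P: 1·(x − 0) + 2·(y − 0) = 0.
Expanding: x + 2*y = 0.


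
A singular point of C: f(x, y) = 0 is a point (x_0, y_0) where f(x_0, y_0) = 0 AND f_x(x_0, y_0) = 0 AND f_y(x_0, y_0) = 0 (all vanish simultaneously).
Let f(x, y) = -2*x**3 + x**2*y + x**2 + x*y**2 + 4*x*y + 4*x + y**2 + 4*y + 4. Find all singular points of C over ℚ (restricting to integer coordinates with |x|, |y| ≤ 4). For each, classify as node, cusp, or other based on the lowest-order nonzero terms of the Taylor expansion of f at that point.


Singular points: {(0, -2)}; classification: node.

Compute partial derivatives:
  f_x = -6*x**2 + 2*x*y + 2*x + y**2 + 4*y + 4.
  f_y = x**2 + 2*x*y + 4*x + 2*y + 4.
Scan x_0 ∈ {−4, ..., 4}. For each x_0, f_y(x_0, y) is a polynomial in y; find its integer roots y ∈ {−4, ..., 4}, then test f_x and f at those candidates.
  x = -4: f_y(-4, y) = 4 - 6*y; no integer root y with |y| ≤ 4.
  x = -3: f_y(-3, y) = 1 - 4*y; no integer root y with |y| ≤ 4.
  x = -2: f_y(-2, y) = -2*y; vanishes at y ∈ {0}. (-2, 0): f_x = -24 ≠ 0.
  x = -1: f_y(-1, y) = 1; no integer root y with |y| ≤ 4.
  x = 0: f_y(0, y) = 2*y + 4; vanishes at y ∈ {-2}. (0, -2): f_x = 0, f = 0 — SINGULAR.
  x = 1: f_y(1, y) = 4*y + 9; no integer root y with |y| ≤ 4.
  x = 2: f_y(2, y) = 6*y + 16; no integer root y with |y| ≤ 4.
  x = 3: f_y(3, y) = 8*y + 25; no integer root y with |y| ≤ 4.
  x = 4: f_y(4, y) = 10*y + 36; no integer root y with |y| ≤ 4.
Only singular point on the grid: (0, -2).
Classify: substitute x = 0 + u, y = -2 + v and expand: f = -2*u**3 + u**2*v - u**2 + u*v**2 + v**2.
No constant or linear terms (consistent with a singular point). Quadratic part: -u**2 + v**2. Cubic part: -2*u**3 + u**2*v + u*v**2.
The quadratic part v**2 - u**2 = (v − u)(v + u) splits into two distinct linear factors, so there are two distinct tangent lines y − -2 = ±(x − 0) — this is a node (ordinary double point).
Classification: node.


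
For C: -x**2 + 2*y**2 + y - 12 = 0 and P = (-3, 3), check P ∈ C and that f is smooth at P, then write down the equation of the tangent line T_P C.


Tangent line at P: 6*x + 13*y - 21 = 0.

Step 1: f(-3, 3) = 0, so P lies on C.
Step 2: partial derivatives
  f_x(x, y) = -2*x, f_y(x, y) = 4*y + 1.
  f_x(P) = 6, f_y(P) = 13 (gradient nonzero, so P is smooth).
Step 3: tangent line at P: 6·(x − -3) + 13·(y − 3) = 0.
Expanding: 6*x + 13*y - 21 = 0.


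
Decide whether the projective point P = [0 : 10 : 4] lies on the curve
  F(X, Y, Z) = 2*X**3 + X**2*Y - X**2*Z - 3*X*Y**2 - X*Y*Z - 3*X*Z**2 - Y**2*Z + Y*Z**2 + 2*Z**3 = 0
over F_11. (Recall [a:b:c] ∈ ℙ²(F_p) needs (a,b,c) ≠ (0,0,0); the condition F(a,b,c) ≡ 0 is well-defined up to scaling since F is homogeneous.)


F(0,10,4) ≡ 9 (mod 11); P is NOT on the curve.

Evaluate F(0, 10, 4) term-by-term (mod 11).
  2*X**3 ↦ 2·0·1·1 = 0
  X**2*Y ↦ 1·0·10·1 = 0
  -X**2*Z ↦ -1·0·1·4 = 0
  -3*X*Y**2 ↦ -3·0·100·1 = 0
  -X*Y*Z ↦ -1·0·10·4 = 0
  -3*X*Z**2 ↦ -3·0·1·16 = 0
  -Y**2*Z ↦ -1·1·100·4 = -400
  Y*Z**2 ↦ 1·1·10·16 = 160
  2*Z**3 ↦ 2·1·1·64 = 128
Sum: F(0, 10, 4) = (0) + (0) + (0) + (0) + (0) + (0) + (-400) + (160) + (128) = -112.
Reducing mod 11: -112 ≡ 9 (mod 11).
Since F(a, b, c) ≡ 9 ≠ 0 (mod 11), P does NOT lie on the curve.
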